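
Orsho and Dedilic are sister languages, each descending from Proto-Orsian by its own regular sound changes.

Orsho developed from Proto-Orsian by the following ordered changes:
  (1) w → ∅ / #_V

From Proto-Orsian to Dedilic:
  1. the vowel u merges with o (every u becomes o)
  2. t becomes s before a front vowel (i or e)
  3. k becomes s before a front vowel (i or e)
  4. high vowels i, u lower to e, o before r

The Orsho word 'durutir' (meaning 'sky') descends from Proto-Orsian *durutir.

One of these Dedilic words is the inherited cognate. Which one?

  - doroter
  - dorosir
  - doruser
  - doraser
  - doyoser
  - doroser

Dedilic: *durutir
  durutir → dorotir   [vowel merger]
  dorotir → dorosir   [palatalisation]
  dorosir (rule 3 does not apply)
  dorosir → doroser   [pre-rhotic lowering]
  giving Dedilic doroser.
The other candidates each miss or misapply at least one Dedilic change.

doroser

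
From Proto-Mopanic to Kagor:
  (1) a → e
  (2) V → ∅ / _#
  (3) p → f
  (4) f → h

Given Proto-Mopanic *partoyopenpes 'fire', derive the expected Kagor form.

Kagor: *partoyopenpes > pertoyopenpes > fertoyofenfes > hertoyohenhes  (by vowel merger, unconditioned shift, unconditioned shift)

hertoyohenhes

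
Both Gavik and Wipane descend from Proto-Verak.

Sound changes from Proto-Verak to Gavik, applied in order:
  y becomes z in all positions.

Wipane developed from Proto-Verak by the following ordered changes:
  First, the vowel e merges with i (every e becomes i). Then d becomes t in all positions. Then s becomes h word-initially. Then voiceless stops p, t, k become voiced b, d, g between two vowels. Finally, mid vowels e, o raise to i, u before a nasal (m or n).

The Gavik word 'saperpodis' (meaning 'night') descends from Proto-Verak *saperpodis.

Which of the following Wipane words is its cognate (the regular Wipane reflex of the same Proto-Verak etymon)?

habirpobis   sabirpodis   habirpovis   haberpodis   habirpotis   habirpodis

Wipane: start from *saperpodis.
  rule 1 (vowel merger): saperpodis → sapirpodis
  rule 2 (unconditioned shift): sapirpodis → sapirpotis
  rule 3 (debuccalisation): sapirpotis → hapirpotis
  rule 4 (intervocalic voicing): hapirpotis → habirpodis
  rule 5: no change — habirpodis
  ⇒ Wipane habirpodis
Only 'habirpodis' matches the regular Wipane development of *saperpodis.

habirpodis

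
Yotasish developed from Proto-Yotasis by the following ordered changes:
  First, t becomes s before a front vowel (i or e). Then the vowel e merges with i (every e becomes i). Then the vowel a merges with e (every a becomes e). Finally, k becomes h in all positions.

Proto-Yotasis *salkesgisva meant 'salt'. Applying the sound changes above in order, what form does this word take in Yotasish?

selhisgisve

Yotasish: start from *salkesgisva.
  rule 1: no change — salkesgisva
  rule 2 (vowel merger): salkesgisva → salkisgisva
  rule 3 (vowel merger): salkisgisva → selkisgisve
  rule 4 (unconditioned shift): selkisgisve → selhisgisve
  ⇒ Yotasish selhisgisve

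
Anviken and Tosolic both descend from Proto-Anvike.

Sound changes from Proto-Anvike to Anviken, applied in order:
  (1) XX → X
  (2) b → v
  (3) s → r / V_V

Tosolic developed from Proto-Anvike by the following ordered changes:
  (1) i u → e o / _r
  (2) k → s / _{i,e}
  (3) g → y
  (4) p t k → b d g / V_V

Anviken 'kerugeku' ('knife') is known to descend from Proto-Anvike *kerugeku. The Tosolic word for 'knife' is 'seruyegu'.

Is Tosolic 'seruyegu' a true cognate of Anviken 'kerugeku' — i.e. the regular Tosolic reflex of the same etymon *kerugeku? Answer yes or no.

yes

Derive the expected Tosolic reflex of *kerugeku:
Tosolic: *kerugeku > serugeku > seruyeku > seruyegu  (by palatalisation, unconditioned shift, intervocalic voicing)
Tosolic 'seruyegu' matches the regular reflex exactly, so the pair is cognate.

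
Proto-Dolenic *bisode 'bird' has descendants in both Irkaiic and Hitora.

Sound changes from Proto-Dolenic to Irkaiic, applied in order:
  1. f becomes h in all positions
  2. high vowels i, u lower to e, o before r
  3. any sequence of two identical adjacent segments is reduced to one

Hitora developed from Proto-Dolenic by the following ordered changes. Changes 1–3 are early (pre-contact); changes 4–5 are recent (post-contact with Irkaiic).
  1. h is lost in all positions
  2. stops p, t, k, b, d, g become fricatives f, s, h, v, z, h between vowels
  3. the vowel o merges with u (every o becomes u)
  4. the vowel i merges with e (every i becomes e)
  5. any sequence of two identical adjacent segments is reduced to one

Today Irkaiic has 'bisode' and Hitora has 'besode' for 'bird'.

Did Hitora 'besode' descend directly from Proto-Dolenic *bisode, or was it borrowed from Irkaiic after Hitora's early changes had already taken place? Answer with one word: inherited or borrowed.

borrowed

If inherited, *bisode would pass through all of Hitora's changes:
Hitora: start from *bisode.
  rule 1: no change — bisode
  rule 2 (intervocalic lenition): bisode → bisoze
  rule 3 (vowel merger): bisoze → bisuze
  rule 4 (vowel merger): bisuze → besuze
  rule 5: no change — besuze
  ⇒ Hitora besuze
If borrowed from Irkaiic 'bisode' after the early changes, it would undergo only the recent ones:
  rule 4 (vowel merger): bisode → besode
  rule 5 (degemination): no change (besode)
  ⇒ as a loan: besode
Hitora 'besode' matches the loan outcome 'besode', not the inherited 'besuze' — it skipped the early Hitora changes, so it was borrowed from Irkaiic.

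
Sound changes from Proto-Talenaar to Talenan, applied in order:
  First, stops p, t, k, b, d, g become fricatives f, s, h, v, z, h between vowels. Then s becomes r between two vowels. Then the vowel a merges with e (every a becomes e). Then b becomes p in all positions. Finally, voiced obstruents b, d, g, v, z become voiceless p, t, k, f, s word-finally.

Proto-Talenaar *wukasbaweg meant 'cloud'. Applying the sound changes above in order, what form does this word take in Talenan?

Talenan: *wukasbaweg
  wukasbaweg → wuhasbaweg   [intervocalic lenition]
  wuhasbaweg (rule 2 does not apply)
  wuhasbaweg → wuhesbeweg   [vowel merger]
  wuhesbeweg → wuhespeweg   [unconditioned shift]
  wuhespeweg → wuhespewek   [final devoicing]
  giving Talenan wuhespewek.

wuhespewek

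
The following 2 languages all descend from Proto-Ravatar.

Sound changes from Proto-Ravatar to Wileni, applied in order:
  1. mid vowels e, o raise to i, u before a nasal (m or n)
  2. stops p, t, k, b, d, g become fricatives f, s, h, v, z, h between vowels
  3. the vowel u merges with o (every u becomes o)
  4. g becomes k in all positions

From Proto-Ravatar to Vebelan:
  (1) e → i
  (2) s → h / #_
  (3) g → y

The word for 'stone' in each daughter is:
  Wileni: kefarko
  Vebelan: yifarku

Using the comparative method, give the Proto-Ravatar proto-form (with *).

*gefarku

Position 2: Wileni has e, Vebelan has i. Wileni preserves e here (none of its changes turn any other segment into e), so the proto-segment is *e.
Position 7: Wileni has o, Vebelan has u. Vebelan preserves u here (none of its changes turn any other segment into u), so the proto-segment is *u.
Position 1: Wileni has k, Vebelan has y. Taking the neighbouring segments as reconstructed: Wileni k could go back to *k or *g; Vebelan y could go back to *g or *y — the one source consistent with every daughter is *g.
Verify the candidate proto-form against each daughter:
Wileni: *gefarku
  gefarku (rule 1 does not apply)
  gefarku (rule 2 does not apply)
  gefarku → gefarko   [vowel merger]
  gefarko → kefarko   [unconditioned shift]
  giving Wileni kefarko.
Vebelan: *gefarku > gifarku > yifarku  (by vowel merger, unconditioned shift)
No other proto-form is consistent with every reflex, so the reconstruction is *gefarku.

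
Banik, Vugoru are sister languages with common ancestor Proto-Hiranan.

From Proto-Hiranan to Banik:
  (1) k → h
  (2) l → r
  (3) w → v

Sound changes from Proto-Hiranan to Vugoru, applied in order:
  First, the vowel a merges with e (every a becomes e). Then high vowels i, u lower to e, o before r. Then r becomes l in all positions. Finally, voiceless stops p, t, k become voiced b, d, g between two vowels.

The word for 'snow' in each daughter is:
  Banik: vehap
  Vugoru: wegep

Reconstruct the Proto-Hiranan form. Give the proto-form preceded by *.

Position 1: Banik has v, Vugoru has w. Vugoru preserves w here (none of its changes turn any other segment into w), so the proto-segment is *w.
Position 3: Banik has h, Vugoru has g. Taking the neighbouring segments as reconstructed: Banik h could go back to *k or *h; Vugoru g could go back to *k or *g — the one source consistent with every daughter is *k.
This points to *wekap. Verify forward in each daughter:
Banik: *wekap > wehap > vehap  (by unconditioned shift, unconditioned shift)
Vugoru: *wekap
  wekap → wekep   [vowel merger]
  wekep (rule 2 does not apply)
  wekep (rule 3 does not apply)
  wekep → wegep   [intervocalic voicing]
  giving Vugoru wegep.
*wekap is the unique common source.

*wekap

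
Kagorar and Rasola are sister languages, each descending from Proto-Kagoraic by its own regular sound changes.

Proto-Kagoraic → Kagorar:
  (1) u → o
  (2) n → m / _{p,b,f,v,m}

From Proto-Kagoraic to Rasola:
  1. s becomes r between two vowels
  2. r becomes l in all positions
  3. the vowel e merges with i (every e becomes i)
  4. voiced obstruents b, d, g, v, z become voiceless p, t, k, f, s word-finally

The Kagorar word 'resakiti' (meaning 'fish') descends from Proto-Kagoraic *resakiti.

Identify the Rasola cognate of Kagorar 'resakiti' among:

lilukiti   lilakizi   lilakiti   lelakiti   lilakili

lilakiti

Rasola: start from *resakiti.
  rule 1 (rhotacism): resakiti → rerakiti
  rule 2 (unconditioned shift): rerakiti → lelakiti
  rule 3 (vowel merger): lelakiti → lilakiti
  rule 4: no change — lilakiti
  ⇒ Rasola lilakiti
Among the options, 'lilakiti' alone shows every Rasola change applied in order.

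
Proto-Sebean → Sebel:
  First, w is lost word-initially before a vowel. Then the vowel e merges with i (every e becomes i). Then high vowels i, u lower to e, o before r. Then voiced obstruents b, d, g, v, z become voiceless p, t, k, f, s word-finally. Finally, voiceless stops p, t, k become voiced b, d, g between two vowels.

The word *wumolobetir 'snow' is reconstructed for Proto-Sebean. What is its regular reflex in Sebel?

umolobider

Sebel: *wumolobetir
  wumolobetir → umolobetir   [glide loss]
  umolobetir → umolobitir   [vowel merger]
  umolobitir → umolobiter   [pre-rhotic lowering]
  umolobiter (rule 4 does not apply)
  umolobiter → umolobider   [intervocalic voicing]
  giving Sebel umolobider.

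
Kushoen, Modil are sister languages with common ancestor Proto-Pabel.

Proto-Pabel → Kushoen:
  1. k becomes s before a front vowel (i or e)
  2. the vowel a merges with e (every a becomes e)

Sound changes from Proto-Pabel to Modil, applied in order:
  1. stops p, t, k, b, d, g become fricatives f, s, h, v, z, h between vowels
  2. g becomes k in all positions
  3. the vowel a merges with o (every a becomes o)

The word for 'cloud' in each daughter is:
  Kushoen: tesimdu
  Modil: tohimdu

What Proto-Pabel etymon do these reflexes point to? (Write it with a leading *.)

*takimdu

Position 2: Kushoen has e, Modil has o. Taking the neighbouring segments as reconstructed: Kushoen e could go back to *a or *e; Modil o could go back to *a or *o — the one source consistent with every daughter is *a.
Position 3: Kushoen has s, Modil has h. Taking the neighbouring segments as reconstructed: Kushoen s could go back to *k or *s; Modil h could go back to *k or *g or *h — the one source consistent with every daughter is *k.
This points to *takimdu. Verify forward in each daughter:
Kushoen: start from *takimdu.
  rule 1 (palatalisation): takimdu → tasimdu
  rule 2 (vowel merger): tasimdu → tesimdu
  ⇒ Kushoen tesimdu
Modil: *takimdu > tahimdu > tohimdu  (by intervocalic lenition, vowel merger)
Only *takimdu yields all of Kushoen tesimdu, Modil tohimdu.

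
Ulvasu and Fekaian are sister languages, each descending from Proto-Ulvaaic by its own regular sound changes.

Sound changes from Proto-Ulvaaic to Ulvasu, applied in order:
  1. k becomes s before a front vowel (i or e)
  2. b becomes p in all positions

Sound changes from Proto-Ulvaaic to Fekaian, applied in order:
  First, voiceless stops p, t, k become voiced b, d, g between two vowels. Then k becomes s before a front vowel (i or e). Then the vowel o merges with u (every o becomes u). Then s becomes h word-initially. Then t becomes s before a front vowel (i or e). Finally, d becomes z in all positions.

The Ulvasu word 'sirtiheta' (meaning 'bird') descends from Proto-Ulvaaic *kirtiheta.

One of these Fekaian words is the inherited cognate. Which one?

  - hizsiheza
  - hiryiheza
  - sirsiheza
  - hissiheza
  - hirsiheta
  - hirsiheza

hirsiheza

Fekaian: *kirtiheta
  kirtiheta → kirtiheda   [intervocalic voicing]
  kirtiheda → sirtiheda   [palatalisation]
  sirtiheda (rule 3 does not apply)
  sirtiheda → hirtiheda   [debuccalisation]
  hirtiheda → hirsiheda   [palatalisation]
  hirsiheda → hirsiheza   [unconditioned shift]
  giving Fekaian hirsiheza.
Among the options, 'hirsiheza' alone shows every Fekaian change applied in order.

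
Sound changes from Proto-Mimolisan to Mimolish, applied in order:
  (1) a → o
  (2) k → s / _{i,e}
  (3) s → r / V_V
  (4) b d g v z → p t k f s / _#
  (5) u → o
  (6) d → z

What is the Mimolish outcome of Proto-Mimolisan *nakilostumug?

Mimolish: *nakilostumug > nokilostumug > nosilostumug > norilostumug > norilostumuk > norilostomok  (by vowel merger, palatalisation, rhotacism, final devoicing, vowel merger)

norilostomok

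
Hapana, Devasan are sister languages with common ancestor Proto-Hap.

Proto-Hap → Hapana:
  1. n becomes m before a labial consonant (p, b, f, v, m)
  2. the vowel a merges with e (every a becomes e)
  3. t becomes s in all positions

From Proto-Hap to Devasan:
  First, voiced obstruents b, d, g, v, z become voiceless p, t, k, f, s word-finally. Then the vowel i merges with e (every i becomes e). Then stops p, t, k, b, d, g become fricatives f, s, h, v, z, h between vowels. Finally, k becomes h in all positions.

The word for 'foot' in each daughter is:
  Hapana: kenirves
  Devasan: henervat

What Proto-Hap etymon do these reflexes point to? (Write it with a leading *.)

Position 1: Hapana has k, Devasan has h. Hapana preserves k here (none of its changes turn any other segment into k), so the proto-segment is *k.
Position 4: Hapana has i, Devasan has e. Hapana preserves i here (none of its changes turn any other segment into i), so the proto-segment is *i.
Position 7: Hapana has e, Devasan has a. Devasan preserves a here (none of its changes turn any other segment into a), so the proto-segment is *a.
Continuing position by position gives *kenirvat; check it forward:
Hapana: *kenirvat > kenirvet > kenirves  (by vowel merger, unconditioned shift)
Devasan: *kenirvat
  kenirvat (rule 1 does not apply)
  kenirvat → kenervat   [vowel merger]
  kenervat (rule 3 does not apply)
  kenervat → henervat   [unconditioned shift]
  giving Devasan henervat.
Only *kenirvat yields all of Hapana kenirves, Devasan henervat.

*kenirvat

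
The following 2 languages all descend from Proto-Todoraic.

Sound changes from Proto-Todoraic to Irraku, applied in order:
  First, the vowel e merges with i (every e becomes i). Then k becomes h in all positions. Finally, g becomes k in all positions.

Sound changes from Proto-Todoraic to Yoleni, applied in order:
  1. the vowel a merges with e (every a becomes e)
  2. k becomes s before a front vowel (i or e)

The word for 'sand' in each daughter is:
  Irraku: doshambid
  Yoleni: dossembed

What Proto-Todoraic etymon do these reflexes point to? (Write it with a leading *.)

*doskambed

Position 5: Irraku has a, Yoleni has e. Irraku preserves a here (none of its changes turn any other segment into a), so the proto-segment is *a.
Position 4: Irraku has h, Yoleni has s. Taking the neighbouring segments as reconstructed: Irraku h could go back to *k or *h; Yoleni s could go back to *k or *s — the one source consistent with every daughter is *k.
Position 8: Irraku has i, Yoleni has e. Taking the neighbouring segments as reconstructed: Irraku i could go back to *e or *i; Yoleni e could go back to *a or *e — the one source consistent with every daughter is *e.
Verify the candidate proto-form against each daughter:
Irraku: *doskambed > doskambid > doshambid  (by vowel merger, unconditioned shift)
Yoleni: *doskambed
  doskambed → doskembed   [vowel merger]
  doskembed → dossembed   [palatalisation]
  giving Yoleni dossembed.
*doskambed is the unique common source.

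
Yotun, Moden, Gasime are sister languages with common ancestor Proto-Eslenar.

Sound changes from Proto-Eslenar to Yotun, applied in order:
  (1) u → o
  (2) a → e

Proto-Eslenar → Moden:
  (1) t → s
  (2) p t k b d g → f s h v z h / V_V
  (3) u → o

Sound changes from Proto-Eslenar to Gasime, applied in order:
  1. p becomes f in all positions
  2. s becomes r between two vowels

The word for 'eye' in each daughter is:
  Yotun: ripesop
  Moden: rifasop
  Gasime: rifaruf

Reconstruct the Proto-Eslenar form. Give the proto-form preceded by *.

*ripasup

Position 3: Yotun has p, Moden has f, Gasime has f. Yotun preserves p here (none of its changes turn any other segment into p), so the proto-segment is *p.
Position 7: Yotun has p, Moden has p, Gasime has f. Yotun preserves p here (none of its changes turn any other segment into p), so the proto-segment is *p.
This points to *ripasup. Verify forward in each daughter:
Yotun: *ripasup > ripasop > ripesop  (by vowel merger, vowel merger)
Moden: *ripasup
  ripasup (rule 1 does not apply)
  ripasup → rifasup   [intervocalic lenition]
  rifasup → rifasop   [vowel merger]
  giving Moden rifasop.
Gasime: *ripasup > rifasuf > rifaruf  (by unconditioned shift, rhotacism)
Only *ripasup yields all of Yotun ripesop, Moden rifasop, Gasime rifaruf.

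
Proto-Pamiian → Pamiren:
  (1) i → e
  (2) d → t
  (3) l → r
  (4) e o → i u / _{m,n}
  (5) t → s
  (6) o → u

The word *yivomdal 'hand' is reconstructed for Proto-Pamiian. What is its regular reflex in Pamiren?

yevumsar

Pamiren: *yivomdal > yevomdal > yevomtal > yevomtar > yevumtar > yevumsar  (by vowel merger, unconditioned shift, unconditioned shift, pre-nasal raising, unconditioned shift)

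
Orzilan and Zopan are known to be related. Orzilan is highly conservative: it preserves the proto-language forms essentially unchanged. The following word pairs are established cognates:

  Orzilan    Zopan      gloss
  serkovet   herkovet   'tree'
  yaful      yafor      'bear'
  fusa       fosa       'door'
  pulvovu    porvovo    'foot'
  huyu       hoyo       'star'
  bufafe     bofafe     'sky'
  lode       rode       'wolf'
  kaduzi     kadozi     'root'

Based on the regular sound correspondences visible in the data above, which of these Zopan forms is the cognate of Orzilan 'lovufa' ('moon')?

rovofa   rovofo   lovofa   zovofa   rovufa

lode ~ rode — Orzilan l corresponds to Zopan r word-initially before a back vowel.
bufafe ~ bofafe — Orzilan u corresponds to Zopan o after a consonant, before a labial obstruent.
Applying these to Orzilan 'lovufa':
  lovufa → rovufa   (l→r word-initially before a back vowel)
  rovufa → rovofa   (u→o after a consonant, before a labial obstruent)
So the Zopan cognate is 'rovofa'.

rovofa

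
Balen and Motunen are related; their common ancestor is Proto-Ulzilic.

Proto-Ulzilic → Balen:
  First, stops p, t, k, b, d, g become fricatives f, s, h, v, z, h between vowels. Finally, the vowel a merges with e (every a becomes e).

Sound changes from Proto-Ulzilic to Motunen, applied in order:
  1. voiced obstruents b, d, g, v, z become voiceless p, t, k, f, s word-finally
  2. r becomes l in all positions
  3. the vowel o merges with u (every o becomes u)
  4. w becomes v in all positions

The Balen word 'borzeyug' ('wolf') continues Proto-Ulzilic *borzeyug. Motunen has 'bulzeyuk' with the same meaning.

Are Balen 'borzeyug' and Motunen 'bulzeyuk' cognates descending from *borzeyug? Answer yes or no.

Derive the expected Motunen reflex of *borzeyug:
Motunen: start from *borzeyug.
  rule 1 (final devoicing): borzeyug → borzeyuk
  rule 2 (unconditioned shift): borzeyuk → bolzeyuk
  rule 3 (vowel merger): bolzeyuk → bulzeyuk
  rule 4: no change — bulzeyuk
  ⇒ Motunen bulzeyuk
Motunen 'bulzeyuk' matches the regular reflex exactly, so the pair is cognate.

yes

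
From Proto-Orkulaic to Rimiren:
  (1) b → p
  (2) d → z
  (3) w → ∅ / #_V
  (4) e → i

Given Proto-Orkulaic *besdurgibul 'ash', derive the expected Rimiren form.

piszurgipul

Rimiren: *besdurgibul
  besdurgibul → pesdurgipul   [unconditioned shift]
  pesdurgipul → peszurgipul   [unconditioned shift]
  peszurgipul (rule 3 does not apply)
  peszurgipul → piszurgipul   [vowel merger]
  giving Rimiren piszurgipul.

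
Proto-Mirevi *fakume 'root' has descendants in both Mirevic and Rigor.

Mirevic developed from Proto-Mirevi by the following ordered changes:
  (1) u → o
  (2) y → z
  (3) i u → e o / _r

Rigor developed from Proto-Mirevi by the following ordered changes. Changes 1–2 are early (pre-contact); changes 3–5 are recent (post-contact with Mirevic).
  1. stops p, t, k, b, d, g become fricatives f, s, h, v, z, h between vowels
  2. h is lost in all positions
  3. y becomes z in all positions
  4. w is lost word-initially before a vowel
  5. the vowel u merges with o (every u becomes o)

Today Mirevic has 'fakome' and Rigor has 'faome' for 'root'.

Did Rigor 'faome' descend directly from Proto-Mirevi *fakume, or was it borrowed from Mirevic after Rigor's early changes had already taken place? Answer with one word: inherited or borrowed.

inherited

If inherited, *fakume would pass through all of Rigor's changes:
Rigor: *fakume > fahume > faume > faome  (by intervocalic lenition, h-loss, vowel merger)
If borrowed from Mirevic 'fakome' after the early changes, it would undergo only the recent ones:
  rule 3 (unconditioned shift): no change (fakome)
  rule 4 (glide loss): no change (fakome)
  rule 5 (vowel merger): no change (fakome)
  ⇒ as a loan: fakome
Rigor 'faome' matches the inherited outcome exactly, so it is an inherited cognate, not a loan.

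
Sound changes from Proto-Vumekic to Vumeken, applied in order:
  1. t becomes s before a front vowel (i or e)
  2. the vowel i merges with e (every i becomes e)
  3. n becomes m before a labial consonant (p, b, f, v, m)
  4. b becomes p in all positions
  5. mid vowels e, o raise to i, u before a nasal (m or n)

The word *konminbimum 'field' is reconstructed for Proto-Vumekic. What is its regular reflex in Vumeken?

kummimpimum

Vumeken: *konminbimum > konmenbemum > kommembemum > kommempemum > kummimpimum  (by vowel merger, nasal place assimilation, unconditioned shift, pre-nasal raising)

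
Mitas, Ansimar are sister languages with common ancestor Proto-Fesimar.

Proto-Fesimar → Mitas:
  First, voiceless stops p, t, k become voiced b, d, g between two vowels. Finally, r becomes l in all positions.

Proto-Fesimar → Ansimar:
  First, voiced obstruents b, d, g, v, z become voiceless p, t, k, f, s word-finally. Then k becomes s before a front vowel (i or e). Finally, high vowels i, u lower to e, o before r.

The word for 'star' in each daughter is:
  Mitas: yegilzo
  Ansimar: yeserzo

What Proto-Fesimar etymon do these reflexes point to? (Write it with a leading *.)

*yekirzo

Position 4: Mitas has i, Ansimar has e. Mitas preserves i here (none of its changes turn any other segment into i), so the proto-segment is *i.
Position 5: Mitas has l, Ansimar has r. Ansimar preserves r here (none of its changes turn any other segment into r), so the proto-segment is *r.
Position 3: Mitas has g, Ansimar has s. Taking the neighbouring segments as reconstructed: Mitas g could go back to *k or *g; Ansimar s could go back to *k or *s — the one source consistent with every daughter is *k.
Verify the candidate proto-form against each daughter:
Mitas: *yekirzo
  yekirzo → yegirzo   [intervocalic voicing]
  yegirzo → yegilzo   [unconditioned shift]
  giving Mitas yegilzo.
Ansimar: start from *yekirzo.
  rule 1: no change — yekirzo
  rule 2 (palatalisation): yekirzo → yesirzo
  rule 3 (pre-rhotic lowering): yesirzo → yeserzo
  ⇒ Ansimar yeserzo
*yekirzo is the unique common source.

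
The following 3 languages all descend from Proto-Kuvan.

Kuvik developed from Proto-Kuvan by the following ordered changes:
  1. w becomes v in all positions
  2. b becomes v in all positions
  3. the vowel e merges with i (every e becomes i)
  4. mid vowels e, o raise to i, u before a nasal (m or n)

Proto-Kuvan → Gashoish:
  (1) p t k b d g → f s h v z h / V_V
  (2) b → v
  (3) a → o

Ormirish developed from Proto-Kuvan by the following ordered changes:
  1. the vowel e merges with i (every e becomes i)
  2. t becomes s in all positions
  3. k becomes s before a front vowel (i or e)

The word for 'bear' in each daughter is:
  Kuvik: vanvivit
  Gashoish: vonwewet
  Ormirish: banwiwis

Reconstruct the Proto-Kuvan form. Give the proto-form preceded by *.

*banwewet

Position 2: Kuvik has a, Gashoish has o, Ormirish has a. Kuvik preserves a here (none of its changes turn any other segment into a), so the proto-segment is *a.
Position 7: Kuvik has i, Gashoish has e, Ormirish has i. Gashoish preserves e here (none of its changes turn any other segment into e), so the proto-segment is *e.
Verify the candidate proto-form against each daughter:
Kuvik: start from *banwewet.
  rule 1 (unconditioned shift): banwewet → banvevet
  rule 2 (unconditioned shift): banvevet → vanvevet
  rule 3 (vowel merger): vanvevet → vanvivit
  rule 4: no change — vanvivit
  ⇒ Kuvik vanvivit
Gashoish: *banwewet > vanwewet > vonwewet  (by unconditioned shift, vowel merger)
Ormirish: *banwewet
  banwewet → banwiwit   [vowel merger]
  banwiwit → banwiwis   [unconditioned shift]
  banwiwis (rule 3 does not apply)
  giving Ormirish banwiwis.
No other proto-form is consistent with every reflex, so the reconstruction is *banwewet.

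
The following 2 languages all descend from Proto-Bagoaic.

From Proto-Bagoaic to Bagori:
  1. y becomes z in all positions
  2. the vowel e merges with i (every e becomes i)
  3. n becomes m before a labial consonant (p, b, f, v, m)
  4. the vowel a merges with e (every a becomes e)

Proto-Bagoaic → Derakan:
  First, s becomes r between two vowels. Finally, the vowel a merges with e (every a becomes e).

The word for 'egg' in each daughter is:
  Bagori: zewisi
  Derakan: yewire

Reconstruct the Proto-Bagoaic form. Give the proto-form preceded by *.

Position 6: Bagori has i, Derakan has e. Taking the neighbouring segments as reconstructed: Bagori i could go back to *e or *i; Derakan e could go back to *a or *e — the one source consistent with every daughter is *e.
Position 2: Bagori has e, Derakan has e. In Bagori, e can only continue *a, so the proto-segment is *a.
Position 1: Bagori has z, Derakan has y. Derakan preserves y here (none of its changes turn any other segment into y), so the proto-segment is *y.
Verify the candidate proto-form against each daughter:
Bagori: *yawise > zawise > zawisi > zewisi  (by unconditioned shift, vowel merger, vowel merger)
Derakan: *yawise
  yawise → yawire   [rhotacism]
  yawire → yewire   [vowel merger]
  giving Derakan yewire.
No other proto-form is consistent with every reflex, so the reconstruction is *yawise.

*yawise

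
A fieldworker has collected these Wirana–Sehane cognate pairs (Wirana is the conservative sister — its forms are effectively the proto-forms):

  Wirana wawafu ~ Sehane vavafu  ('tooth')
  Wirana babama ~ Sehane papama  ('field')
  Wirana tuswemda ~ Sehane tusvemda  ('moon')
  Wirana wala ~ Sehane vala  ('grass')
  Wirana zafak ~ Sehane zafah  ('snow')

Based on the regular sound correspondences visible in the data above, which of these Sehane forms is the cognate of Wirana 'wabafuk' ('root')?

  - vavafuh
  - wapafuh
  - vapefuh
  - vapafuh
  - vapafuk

vapafuh

wawafu ~ vavafu, wala ~ vala — Wirana w corresponds to Sehane v word-initially before a back vowel.
babama ~ papama — Wirana b corresponds to Sehane p between vowels (before a back vowel).
zafak ~ zafah — Wirana k corresponds to Sehane h word-finally.
Applying these to Wirana 'wabafuk':
  wabafuk → vabafuk   (w→v word-initially before a back vowel)
  vabafuk → vapafuk   (b→p between vowels (before a back vowel))
  vapafuk → vapafuh   (k→h word-finally)
So the Sehane cognate is 'vapafuh'.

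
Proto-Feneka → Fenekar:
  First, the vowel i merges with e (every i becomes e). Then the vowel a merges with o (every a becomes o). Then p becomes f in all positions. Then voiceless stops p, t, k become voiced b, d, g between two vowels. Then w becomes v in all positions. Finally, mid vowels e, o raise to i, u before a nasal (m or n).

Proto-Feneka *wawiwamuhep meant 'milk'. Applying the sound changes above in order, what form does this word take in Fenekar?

Fenekar: start from *wawiwamuhep.
  rule 1 (vowel merger): wawiwamuhep → wawewamuhep
  rule 2 (vowel merger): wawewamuhep → wowewomuhep
  rule 3 (unconditioned shift): wowewomuhep → wowewomuhef
  rule 4: no change — wowewomuhef
  rule 5 (unconditioned shift): wowewomuhef → vovevomuhef
  rule 6 (pre-nasal raising): vovevomuhef → vovevumuhef
  ⇒ Fenekar vovevumuhef

vovevumuhef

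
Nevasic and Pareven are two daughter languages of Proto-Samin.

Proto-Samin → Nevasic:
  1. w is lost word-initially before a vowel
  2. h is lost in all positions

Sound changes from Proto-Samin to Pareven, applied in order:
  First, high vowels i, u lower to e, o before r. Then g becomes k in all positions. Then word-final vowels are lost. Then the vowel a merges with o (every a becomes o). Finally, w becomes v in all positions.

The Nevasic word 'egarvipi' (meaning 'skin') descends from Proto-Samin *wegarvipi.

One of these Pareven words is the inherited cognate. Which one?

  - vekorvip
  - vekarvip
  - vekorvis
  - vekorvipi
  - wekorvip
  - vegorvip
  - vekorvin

Pareven: *wegarvipi > wekarvipi > wekarvip > wekorvip > vekorvip  (by unconditioned shift, apocope, vowel merger, unconditioned shift)

vekorvip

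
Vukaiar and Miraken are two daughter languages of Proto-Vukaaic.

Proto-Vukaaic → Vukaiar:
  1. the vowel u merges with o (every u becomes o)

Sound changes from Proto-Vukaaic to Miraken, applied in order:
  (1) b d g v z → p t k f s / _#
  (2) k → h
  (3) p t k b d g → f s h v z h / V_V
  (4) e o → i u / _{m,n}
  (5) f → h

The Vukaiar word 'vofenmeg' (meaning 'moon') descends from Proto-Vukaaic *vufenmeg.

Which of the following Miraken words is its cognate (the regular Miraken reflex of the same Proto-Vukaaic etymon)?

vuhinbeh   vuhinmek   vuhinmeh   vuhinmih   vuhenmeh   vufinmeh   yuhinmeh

vuhinmeh

Miraken: *vufenmeg
  vufenmeg → vufenmek   [final devoicing]
  vufenmek → vufenmeh   [unconditioned shift]
  vufenmeh (rule 3 does not apply)
  vufenmeh → vufinmeh   [pre-nasal raising]
  vufinmeh → vuhinmeh   [unconditioned shift]
  giving Miraken vuhinmeh.
Among the options, 'vuhinmeh' alone shows every Miraken change applied in order.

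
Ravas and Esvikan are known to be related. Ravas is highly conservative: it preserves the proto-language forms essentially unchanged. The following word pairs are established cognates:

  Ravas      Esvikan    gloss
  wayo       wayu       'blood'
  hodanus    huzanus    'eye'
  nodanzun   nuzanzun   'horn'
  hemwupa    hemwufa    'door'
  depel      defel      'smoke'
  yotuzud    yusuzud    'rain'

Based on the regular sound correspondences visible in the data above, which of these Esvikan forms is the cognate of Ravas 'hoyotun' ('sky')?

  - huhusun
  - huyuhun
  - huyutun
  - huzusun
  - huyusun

huyusun

hodanus ~ huzanus, nodanzun ~ nuzanzun — Ravas o corresponds to Esvikan u after a consonant, before a consonant other than r, m, n, p, b, f, v.
yotuzud ~ yusuzud — Ravas t corresponds to Esvikan s between vowels (before a back vowel).
Applying these to Ravas 'hoyotun':
  hoyotun → huyotun   (o→u after a consonant, before a consonant other than r, m, n, p, b, f, v)
  huyotun → huyutun   (o→u after a consonant, before a consonant other than r, m, n, p, b, f, v)
  huyutun → huyusun   (t→s between vowels (before a back vowel))
So the Esvikan cognate is 'huyusun'.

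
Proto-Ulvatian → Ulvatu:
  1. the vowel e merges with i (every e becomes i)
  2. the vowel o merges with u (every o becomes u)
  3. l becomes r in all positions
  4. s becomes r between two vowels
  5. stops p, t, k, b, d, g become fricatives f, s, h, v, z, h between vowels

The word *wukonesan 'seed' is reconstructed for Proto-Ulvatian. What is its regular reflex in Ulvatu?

Ulvatu: *wukonesan
  wukonesan → wukonisan   [vowel merger]
  wukonisan → wukunisan   [vowel merger]
  wukunisan (rule 3 does not apply)
  wukunisan → wukuniran   [rhotacism]
  wukuniran → wuhuniran   [intervocalic lenition]
  giving Ulvatu wuhuniran.

wuhuniran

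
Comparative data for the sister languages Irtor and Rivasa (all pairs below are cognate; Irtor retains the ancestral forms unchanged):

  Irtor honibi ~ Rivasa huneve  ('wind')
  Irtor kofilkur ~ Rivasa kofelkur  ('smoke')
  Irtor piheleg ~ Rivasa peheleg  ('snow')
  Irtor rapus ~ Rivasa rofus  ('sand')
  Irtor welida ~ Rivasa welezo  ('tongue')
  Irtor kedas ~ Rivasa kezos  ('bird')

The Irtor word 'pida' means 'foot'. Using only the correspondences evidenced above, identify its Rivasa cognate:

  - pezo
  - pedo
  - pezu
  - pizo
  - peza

kofilkur ~ kofelkur, piheleg ~ peheleg — Irtor i corresponds to Rivasa e after a consonant, before a consonant other than r, m, n, p, b, f, v.
welida ~ welezo, kedas ~ kezos — Irtor d corresponds to Rivasa z between vowels (before a back vowel).
welida ~ welezo — Irtor a corresponds to Rivasa o word-finally.
Applying these to Irtor 'pida':
  pida → peda   (i→e after a consonant, before a consonant other than r, m, n, p, b, f, v)
  peda → peza   (d→z between vowels (before a back vowel))
  peza → pezo   (a→o word-finally)
So the Rivasa cognate is 'pezo'.

pezo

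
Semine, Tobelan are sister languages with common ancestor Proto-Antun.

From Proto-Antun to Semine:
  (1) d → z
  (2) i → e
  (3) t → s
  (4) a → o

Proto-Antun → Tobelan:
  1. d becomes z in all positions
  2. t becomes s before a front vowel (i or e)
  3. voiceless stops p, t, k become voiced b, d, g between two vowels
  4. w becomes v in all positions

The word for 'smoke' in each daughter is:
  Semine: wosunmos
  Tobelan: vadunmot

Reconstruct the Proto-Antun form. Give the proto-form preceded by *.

Position 2: Semine has o, Tobelan has a. Tobelan preserves a here (none of its changes turn any other segment into a), so the proto-segment is *a.
Position 1: Semine has w, Tobelan has v. Semine preserves w here (none of its changes turn any other segment into w), so the proto-segment is *w.
This points to *watunmot. Verify forward in each daughter:
Semine: *watunmot > wasunmos > wosunmos  (by unconditioned shift, vowel merger)
Tobelan: start from *watunmot.
  rule 1: no change — watunmot
  rule 2: no change — watunmot
  rule 3 (intervocalic voicing): watunmot → wadunmot
  rule 4 (unconditioned shift): wadunmot → vadunmot
  ⇒ Tobelan vadunmot
Only *watunmot yields all of Semine wosunmos, Tobelan vadunmot.

*watunmot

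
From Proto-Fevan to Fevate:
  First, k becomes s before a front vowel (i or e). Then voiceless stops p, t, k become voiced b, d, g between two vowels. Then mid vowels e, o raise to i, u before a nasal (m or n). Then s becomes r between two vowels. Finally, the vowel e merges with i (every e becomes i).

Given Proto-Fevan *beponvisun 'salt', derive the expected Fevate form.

Fevate: start from *beponvisun.
  rule 1: no change — beponvisun
  rule 2 (intervocalic voicing): beponvisun → bebonvisun
  rule 3 (pre-nasal raising): bebonvisun → bebunvisun
  rule 4 (rhotacism): bebunvisun → bebunvirun
  rule 5 (vowel merger): bebunvirun → bibunvirun
  ⇒ Fevate bibunvirun

bibunvirun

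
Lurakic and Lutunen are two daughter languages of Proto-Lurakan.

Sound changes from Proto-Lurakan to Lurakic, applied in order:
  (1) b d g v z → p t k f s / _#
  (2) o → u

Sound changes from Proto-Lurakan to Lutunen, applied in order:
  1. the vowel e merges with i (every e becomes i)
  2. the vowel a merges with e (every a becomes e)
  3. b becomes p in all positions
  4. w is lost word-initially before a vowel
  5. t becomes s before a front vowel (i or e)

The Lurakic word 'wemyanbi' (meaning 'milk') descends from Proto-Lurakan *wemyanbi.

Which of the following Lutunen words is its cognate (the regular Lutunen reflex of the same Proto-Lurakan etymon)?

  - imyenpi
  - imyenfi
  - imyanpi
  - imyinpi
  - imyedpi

Lutunen: *wemyanbi
  wemyanbi → wimyanbi   [vowel merger]
  wimyanbi → wimyenbi   [vowel merger]
  wimyenbi → wimyenpi   [unconditioned shift]
  wimyenpi → imyenpi   [glide loss]
  imyenpi (rule 5 does not apply)
  giving Lutunen imyenpi.
Among the options, 'imyenpi' alone shows every Lutunen change applied in order.

imyenpi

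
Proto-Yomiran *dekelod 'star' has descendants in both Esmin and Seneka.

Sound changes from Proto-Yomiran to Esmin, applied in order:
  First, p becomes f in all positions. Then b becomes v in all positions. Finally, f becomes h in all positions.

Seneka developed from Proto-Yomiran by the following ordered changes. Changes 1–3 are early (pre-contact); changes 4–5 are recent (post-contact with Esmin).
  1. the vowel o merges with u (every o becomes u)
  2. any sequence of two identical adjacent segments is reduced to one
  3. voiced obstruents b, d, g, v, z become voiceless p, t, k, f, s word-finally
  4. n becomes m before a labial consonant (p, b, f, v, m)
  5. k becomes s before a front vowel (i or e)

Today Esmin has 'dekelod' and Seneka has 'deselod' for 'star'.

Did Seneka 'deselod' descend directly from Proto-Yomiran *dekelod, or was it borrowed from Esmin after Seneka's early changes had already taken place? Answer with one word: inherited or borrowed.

If inherited, *dekelod would pass through all of Seneka's changes:
Seneka: *dekelod
  dekelod → dekelud   [vowel merger]
  dekelud (rule 2 does not apply)
  dekelud → dekelut   [final devoicing]
  dekelut (rule 4 does not apply)
  dekelut → deselut   [palatalisation]
  giving Seneka deselut.
If borrowed from Esmin 'dekelod' after the early changes, it would undergo only the recent ones:
  rule 4 (nasal place assimilation): no change (dekelod)
  rule 5 (palatalisation): dekelod → deselod
  ⇒ as a loan: deselod
Seneka 'deselod' matches the loan outcome 'deselod', not the inherited 'deselut' — it skipped the early Seneka changes, so it was borrowed from Esmin.

borrowed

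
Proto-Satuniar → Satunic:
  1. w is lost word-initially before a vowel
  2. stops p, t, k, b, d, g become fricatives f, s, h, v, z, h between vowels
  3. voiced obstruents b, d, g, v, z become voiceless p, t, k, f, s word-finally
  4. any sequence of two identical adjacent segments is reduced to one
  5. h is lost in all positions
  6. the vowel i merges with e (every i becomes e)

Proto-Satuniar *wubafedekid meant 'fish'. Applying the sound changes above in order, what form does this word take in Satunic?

Satunic: start from *wubafedekid.
  rule 1 (glide loss): wubafedekid → ubafedekid
  rule 2 (intervocalic lenition): ubafedekid → uvafezehid
  rule 3 (final devoicing): uvafezehid → uvafezehit
  rule 4: no change — uvafezehit
  rule 5 (h-loss): uvafezehit → uvafezeit
  rule 6 (vowel merger): uvafezeit → uvafezeet
  ⇒ Satunic uvafezeet

uvafezeet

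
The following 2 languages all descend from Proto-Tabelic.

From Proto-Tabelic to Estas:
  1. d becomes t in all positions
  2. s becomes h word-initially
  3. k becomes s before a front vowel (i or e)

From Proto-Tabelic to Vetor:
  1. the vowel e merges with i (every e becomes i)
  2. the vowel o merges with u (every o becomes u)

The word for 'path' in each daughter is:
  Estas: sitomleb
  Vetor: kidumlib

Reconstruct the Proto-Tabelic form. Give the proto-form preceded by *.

*kidomleb

Position 3: Estas has t, Vetor has d. Vetor preserves d here (none of its changes turn any other segment into d), so the proto-segment is *d.
Position 4: Estas has o, Vetor has u. Estas preserves o here (none of its changes turn any other segment into o), so the proto-segment is *o.
This points to *kidomleb. Verify forward in each daughter:
Estas: start from *kidomleb.
  rule 1 (unconditioned shift): kidomleb → kitomleb
  rule 2: no change — kitomleb
  rule 3 (palatalisation): kitomleb → sitomleb
  ⇒ Estas sitomleb
Vetor: *kidomleb > kidomlib > kidumlib  (by vowel merger, vowel merger)
No other proto-form is consistent with every reflex, so the reconstruction is *kidomleb.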